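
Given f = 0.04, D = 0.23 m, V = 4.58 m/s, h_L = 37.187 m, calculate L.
Formula: h_L = f \frac{L}{D} \frac{V^2}{2g}
Substituting knowns: 37.187 = 0.04·(L/0.23)·4.58²/(2·9.81)
Solving for L: L = 37.187·2·9.81·0.23/(0.04·4.58²) = 200 m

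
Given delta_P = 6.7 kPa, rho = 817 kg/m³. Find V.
Formula: V = \sqrt{\frac{2 \Delta P}{\rho}}
V = √(2·(6.7·1000)/817) = 4.05 m/s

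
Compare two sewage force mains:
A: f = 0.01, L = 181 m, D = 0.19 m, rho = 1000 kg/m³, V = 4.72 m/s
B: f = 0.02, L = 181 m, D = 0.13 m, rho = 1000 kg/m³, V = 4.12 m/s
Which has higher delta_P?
delta_P(A) = 106.1 kPa, delta_P(B) = 236.3 kPa. Answer: B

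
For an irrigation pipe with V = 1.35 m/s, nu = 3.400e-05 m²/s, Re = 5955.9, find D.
Formula: Re = \frac{V D}{\nu}
Substituting knowns: 5955.9 = 1.35·D/3.400e-05
Solving for D: D = 5955.9·3.400e-05/1.35 = 0.15 m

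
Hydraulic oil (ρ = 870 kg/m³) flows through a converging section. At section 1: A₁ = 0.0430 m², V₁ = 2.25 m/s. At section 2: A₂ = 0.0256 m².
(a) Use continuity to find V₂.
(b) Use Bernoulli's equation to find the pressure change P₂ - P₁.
(a) Continuity: A₁V₁=A₂V₂ -> V₂=A₁V₁/A₂=0.0430*2.25/0.0256=3.78 m/s
(b) Bernoulli: P₂-P₁=0.5*rho*(V₁^2-V₂^2)/1000=0.5*870*(2.25^2-3.78^2)/1000=-4.013 kPa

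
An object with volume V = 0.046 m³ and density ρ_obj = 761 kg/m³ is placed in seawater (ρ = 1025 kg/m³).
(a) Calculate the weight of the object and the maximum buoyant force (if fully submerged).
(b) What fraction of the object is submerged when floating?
(a) W=rho_obj*g*V=761*9.81*0.046=343.4 N; F_B(max)=rho*g*V=1025*9.81*0.046=462.5 N
(b) Floating fraction=rho_obj/rho=761/1025=0.742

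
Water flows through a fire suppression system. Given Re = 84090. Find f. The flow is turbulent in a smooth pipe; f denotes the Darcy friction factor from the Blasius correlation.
Formula: f = \frac{0.316}{Re^{0.25}}
f = 0.316/84090^0.25 = 0.01856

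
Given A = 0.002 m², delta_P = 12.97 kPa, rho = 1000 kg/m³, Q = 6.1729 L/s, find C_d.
Formula: Q = C_d A \sqrt{\frac{2 \Delta P}{\rho}}
Substituting knowns: 6.1729 = C_d·0.002·√(2·(12.97·1000)/1000)·1000
Solving for C_d: C_d = (6.1729/1000)/(0.002·√(2·(12.97·1000)/1000)) = 0.606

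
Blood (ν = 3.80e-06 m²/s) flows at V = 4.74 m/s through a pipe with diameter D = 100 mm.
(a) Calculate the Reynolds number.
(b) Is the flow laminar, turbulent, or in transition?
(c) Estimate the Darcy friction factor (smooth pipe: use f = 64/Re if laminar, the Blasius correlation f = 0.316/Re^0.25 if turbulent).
(a) Re = V·D/ν = 4.74·0.1/3.80e-06 = 124740
(b) Flow regime: turbulent (Re > 4000)
(c) Friction factor: f = 0.316/Re^0.25 = 0.316/124740^0.25 = 0.01681 (Blasius is strictly valid for Re ≲ 1e5; used here as the smooth-pipe estimate the problem specifies)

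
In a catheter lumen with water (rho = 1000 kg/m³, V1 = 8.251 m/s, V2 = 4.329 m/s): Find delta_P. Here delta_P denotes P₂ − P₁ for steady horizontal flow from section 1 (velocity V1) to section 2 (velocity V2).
Formula: \Delta P = \frac{1}{2} \rho (V_1^2 - V_2^2)
delta_P = 0.5·1000·(8.251² − 4.329²)/1000 = 24.67 kPa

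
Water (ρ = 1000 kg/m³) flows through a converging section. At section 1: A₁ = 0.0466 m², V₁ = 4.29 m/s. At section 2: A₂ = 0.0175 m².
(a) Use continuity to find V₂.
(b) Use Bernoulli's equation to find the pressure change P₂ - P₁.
(a) Continuity: A₁V₁=A₂V₂ -> V₂=A₁V₁/A₂=0.0466*4.29/0.0175=11.42 m/s
(b) Bernoulli: P₂-P₁=0.5*rho*(V₁^2-V₂^2)/1000=0.5*1000*(4.29^2-11.42^2)/1000=-56.01 kPa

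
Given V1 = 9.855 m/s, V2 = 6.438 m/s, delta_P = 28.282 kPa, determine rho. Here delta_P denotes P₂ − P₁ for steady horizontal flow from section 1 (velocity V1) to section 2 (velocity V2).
Formula: \Delta P = \frac{1}{2} \rho (V_1^2 - V_2^2)
Substituting knowns: 28.282 = 0.5·rho·(9.855² − 6.438²)/1000
Solving for rho: rho = 2·(28.282·1000)/(9.855² − 6.438²) = 1016 kg/m³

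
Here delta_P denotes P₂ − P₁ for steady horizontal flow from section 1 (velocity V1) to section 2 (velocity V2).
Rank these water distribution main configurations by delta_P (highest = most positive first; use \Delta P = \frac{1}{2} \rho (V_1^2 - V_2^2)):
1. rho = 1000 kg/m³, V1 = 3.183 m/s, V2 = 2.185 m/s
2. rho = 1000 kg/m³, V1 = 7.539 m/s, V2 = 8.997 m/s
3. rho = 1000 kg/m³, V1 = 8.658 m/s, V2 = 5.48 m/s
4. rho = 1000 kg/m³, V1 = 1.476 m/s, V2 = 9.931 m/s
Case 1: delta_P = 2.679 kPa
Case 2: delta_P = -12.05 kPa
Case 3: delta_P = 22.47 kPa
Case 4: delta_P = -48.22 kPa
Ranking (highest first): 3, 1, 2, 4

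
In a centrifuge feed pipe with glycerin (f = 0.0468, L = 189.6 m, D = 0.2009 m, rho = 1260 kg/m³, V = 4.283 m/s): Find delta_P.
Formula: \Delta P = f \frac{L}{D} \frac{\rho V^2}{2}
delta_P = 0.0468·(189.6/0.2009)·0.5·1260·4.283²/1000 = 510.4 kPa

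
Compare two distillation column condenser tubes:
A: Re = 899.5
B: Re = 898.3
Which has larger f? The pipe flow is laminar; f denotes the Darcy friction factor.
f(A) = 0.07115, f(B) = 0.07125. Answer: B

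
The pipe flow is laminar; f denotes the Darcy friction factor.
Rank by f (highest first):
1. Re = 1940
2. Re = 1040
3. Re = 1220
Case 1: f = 0.03299
Case 2: f = 0.06154
Case 3: f = 0.05246
Ranking (highest first): 2, 3, 1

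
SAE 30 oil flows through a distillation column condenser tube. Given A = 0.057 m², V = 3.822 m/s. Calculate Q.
Formula: Q = A V
Q = 0.057·3.822·1000 = 217.9 L/s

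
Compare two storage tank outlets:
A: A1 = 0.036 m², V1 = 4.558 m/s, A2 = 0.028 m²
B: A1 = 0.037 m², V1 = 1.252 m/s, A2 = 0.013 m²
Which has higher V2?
V2(A) = 5.86 m/s, V2(B) = 3.563 m/s. Answer: A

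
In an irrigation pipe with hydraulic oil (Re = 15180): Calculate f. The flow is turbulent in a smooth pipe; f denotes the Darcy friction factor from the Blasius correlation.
Formula: f = \frac{0.316}{Re^{0.25}}
f = 0.316/15180^0.25 = 0.02847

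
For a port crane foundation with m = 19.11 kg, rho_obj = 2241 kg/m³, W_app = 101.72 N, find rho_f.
Formula: W_{app} = mg\left(1 - \frac{\rho_f}{\rho_{obj}}\right)
Substituting knowns: 101.72 = 19.11·9.81·(1 − rho_f/2241)
Solving for rho_f: rho_f = 2241·(1 − 101.72/(19.11·9.81)) = 1025 kg/m³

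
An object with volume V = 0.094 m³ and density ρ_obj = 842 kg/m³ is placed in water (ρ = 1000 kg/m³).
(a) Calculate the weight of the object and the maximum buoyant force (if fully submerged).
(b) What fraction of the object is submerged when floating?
(a) W=rho_obj*g*V=842*9.81*0.094=776.4 N; F_B(max)=rho*g*V=1000*9.81*0.094=922.1 N
(b) Floating fraction=rho_obj/rho=842/1000=0.842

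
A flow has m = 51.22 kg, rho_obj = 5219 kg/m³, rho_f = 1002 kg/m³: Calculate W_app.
Formula: W_{app} = mg\left(1 - \frac{\rho_f}{\rho_{obj}}\right)
W_app = 51.22·9.81·(1 − 1002/5219) = 406 N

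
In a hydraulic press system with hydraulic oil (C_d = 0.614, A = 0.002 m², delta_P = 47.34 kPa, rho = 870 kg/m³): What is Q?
Formula: Q = C_d A \sqrt{\frac{2 \Delta P}{\rho}}
Q = 0.614·0.002·√(2·(47.34·1000)/870)·1000 = 12.81 L/s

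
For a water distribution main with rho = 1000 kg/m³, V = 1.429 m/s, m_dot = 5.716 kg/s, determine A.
Formula: \dot{m} = \rho A V
Substituting knowns: 5.716 = 1000·A·1.429
Solving for A: A = 5.716/(1000·1.429) = 0.004 m²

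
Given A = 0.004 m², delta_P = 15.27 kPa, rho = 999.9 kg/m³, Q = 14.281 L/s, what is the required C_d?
Formula: Q = C_d A \sqrt{\frac{2 \Delta P}{\rho}}
Substituting knowns: 14.281 = C_d·0.004·√(2·(15.27·1000)/999.9)·1000
Solving for C_d: C_d = (14.281/1000)/(0.004·√(2·(15.27·1000)/999.9)) = 0.646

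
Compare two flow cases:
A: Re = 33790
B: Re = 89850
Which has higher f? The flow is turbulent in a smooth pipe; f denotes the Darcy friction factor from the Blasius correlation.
f(A) = 0.02331, f(B) = 0.01825. Answer: A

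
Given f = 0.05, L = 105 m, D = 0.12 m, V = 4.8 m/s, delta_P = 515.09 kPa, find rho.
Formula: \Delta P = f \frac{L}{D} \frac{\rho V^2}{2}
Substituting knowns: 515.09 = 0.05·(105/0.12)·0.5·rho·4.8²/1000
Solving for rho: rho = (515.09·1000)/(0.05·(105/0.12)·0.5·4.8²) = 1022 kg/m³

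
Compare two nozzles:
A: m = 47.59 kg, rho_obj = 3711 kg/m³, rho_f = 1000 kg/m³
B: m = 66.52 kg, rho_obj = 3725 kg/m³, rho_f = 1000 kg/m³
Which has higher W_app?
W_app(A) = 341.1 N, W_app(B) = 477.4 N. Answer: B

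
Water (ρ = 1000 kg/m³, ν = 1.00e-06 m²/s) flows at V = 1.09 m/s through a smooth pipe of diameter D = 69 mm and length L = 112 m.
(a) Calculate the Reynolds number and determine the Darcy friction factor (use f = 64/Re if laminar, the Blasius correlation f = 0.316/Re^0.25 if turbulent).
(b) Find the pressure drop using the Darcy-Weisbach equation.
(a) Re = V·D/ν = 1.09·0.069/1.00e-06 = 75210 → turbulent (Re > 4000); f = 0.316/Re^0.25 = 0.316/75210^0.25 = 0.019082
(b) Darcy-Weisbach: ΔP = f·(L/D)·½ρV²/1000 = 0.019082·(112/0.069)·½·1000·1.09²/1000 = 18.4 kPa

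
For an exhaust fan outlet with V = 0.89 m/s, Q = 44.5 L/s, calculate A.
Formula: Q = A V
Substituting knowns: 44.5 = A·0.89·1000
Solving for A: A = (44.5/1000)/0.89 = 0.05 m²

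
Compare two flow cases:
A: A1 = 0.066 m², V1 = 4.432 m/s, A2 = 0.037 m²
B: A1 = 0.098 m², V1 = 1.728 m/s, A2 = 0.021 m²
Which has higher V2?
V2(A) = 7.906 m/s, V2(B) = 8.064 m/s. Answer: B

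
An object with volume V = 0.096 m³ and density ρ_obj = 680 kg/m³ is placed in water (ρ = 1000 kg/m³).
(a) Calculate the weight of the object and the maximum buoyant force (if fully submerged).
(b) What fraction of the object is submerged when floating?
(a) W=rho_obj*g*V=680*9.81*0.096=640.4 N; F_B(max)=rho*g*V=1000*9.81*0.096=941.8 N
(b) Floating fraction=rho_obj/rho=680/1000=0.680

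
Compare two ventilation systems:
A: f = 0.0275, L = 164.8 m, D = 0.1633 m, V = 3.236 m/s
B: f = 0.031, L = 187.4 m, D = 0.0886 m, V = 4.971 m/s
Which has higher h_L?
h_L(A) = 14.81 m, h_L(B) = 82.58 m. Answer: B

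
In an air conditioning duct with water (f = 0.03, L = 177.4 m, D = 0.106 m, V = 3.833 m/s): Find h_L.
Formula: h_L = f \frac{L}{D} \frac{V^2}{2g}
h_L = 0.03·(177.4/0.106)·3.833²/(2·9.81) = 37.6 m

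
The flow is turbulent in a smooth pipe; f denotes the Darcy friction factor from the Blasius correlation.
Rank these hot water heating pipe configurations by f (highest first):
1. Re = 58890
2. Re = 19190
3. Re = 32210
Case 1: f = 0.02029
Case 2: f = 0.02685
Case 3: f = 0.02359
Ranking (highest first): 2, 3, 1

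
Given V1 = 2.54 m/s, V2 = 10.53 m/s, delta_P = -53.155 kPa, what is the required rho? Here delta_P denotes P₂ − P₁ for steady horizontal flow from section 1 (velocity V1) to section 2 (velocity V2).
Formula: \Delta P = \frac{1}{2} \rho (V_1^2 - V_2^2)
Substituting knowns: -53.155 = 0.5·rho·(2.54² − 10.53²)/1000
Solving for rho: rho = 2·(-53.155·1000)/(2.54² − 10.53²) = 1018 kg/m³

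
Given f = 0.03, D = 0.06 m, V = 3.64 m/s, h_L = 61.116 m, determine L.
Formula: h_L = f \frac{L}{D} \frac{V^2}{2g}
Substituting knowns: 61.116 = 0.03·(L/0.06)·3.64²/(2·9.81)
Solving for L: L = 61.116·2·9.81·0.06/(0.03·3.64²) = 181 m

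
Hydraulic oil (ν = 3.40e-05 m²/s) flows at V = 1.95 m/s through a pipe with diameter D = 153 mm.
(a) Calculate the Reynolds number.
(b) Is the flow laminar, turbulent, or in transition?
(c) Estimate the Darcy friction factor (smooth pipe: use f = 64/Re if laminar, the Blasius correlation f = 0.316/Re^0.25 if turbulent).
(a) Re = V·D/ν = 1.95·0.153/3.40e-05 = 8775
(b) Flow regime: turbulent (Re > 4000)
(c) Friction factor: f = 0.316/Re^0.25 = 0.316/8775^0.25 = 0.03265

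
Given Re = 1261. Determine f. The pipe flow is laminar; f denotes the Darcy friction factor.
Formula: f = \frac{64}{Re}
f = 64/1261 = 0.05075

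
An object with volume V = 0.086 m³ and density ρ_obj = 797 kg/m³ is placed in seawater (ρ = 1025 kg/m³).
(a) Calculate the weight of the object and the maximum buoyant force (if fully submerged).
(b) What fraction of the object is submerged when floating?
(a) W=rho_obj*g*V=797*9.81*0.086=672.4 N; F_B(max)=rho*g*V=1025*9.81*0.086=864.8 N
(b) Floating fraction=rho_obj/rho=797/1025=0.778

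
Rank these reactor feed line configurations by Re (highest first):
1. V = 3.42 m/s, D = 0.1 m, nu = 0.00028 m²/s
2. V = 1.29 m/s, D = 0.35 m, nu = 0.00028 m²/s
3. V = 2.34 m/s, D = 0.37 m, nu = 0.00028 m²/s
Case 1: Re = 1221
Case 2: Re = 1612
Case 3: Re = 3092
Ranking (highest first): 3, 2, 1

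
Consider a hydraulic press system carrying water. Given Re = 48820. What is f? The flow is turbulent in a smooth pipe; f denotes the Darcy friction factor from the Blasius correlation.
Formula: f = \frac{0.316}{Re^{0.25}}
f = 0.316/48820^0.25 = 0.02126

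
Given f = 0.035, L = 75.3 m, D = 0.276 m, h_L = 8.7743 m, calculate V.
Formula: h_L = f \frac{L}{D} \frac{V^2}{2g}
Substituting knowns: 8.7743 = 0.035·(75.3/0.276)·V²/(2·9.81)
Solving for V: V = √(8.7743·2·9.81/(0.035·(75.3/0.276))) = 4.246 m/s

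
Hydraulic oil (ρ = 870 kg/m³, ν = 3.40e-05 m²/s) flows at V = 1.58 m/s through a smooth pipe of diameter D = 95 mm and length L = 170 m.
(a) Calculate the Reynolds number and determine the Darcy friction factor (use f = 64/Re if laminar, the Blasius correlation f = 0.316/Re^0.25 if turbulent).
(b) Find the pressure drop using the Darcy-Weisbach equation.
(a) Re = V·D/ν = 1.58·0.095/3.40e-05 = 4414.7 → turbulent (Re > 4000); f = 0.316/Re^0.25 = 0.316/4414.7^0.25 = 0.038767
(b) Darcy-Weisbach: ΔP = f·(L/D)·½ρV²/1000 = 0.038767·(170/0.095)·½·870·1.58²/1000 = 75.33 kPa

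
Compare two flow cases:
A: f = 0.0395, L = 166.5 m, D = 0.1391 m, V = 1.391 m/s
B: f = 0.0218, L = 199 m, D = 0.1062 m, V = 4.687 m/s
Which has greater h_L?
h_L(A) = 4.663 m, h_L(B) = 45.74 m. Answer: B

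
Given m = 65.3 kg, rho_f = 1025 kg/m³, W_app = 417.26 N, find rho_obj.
Formula: W_{app} = mg\left(1 - \frac{\rho_f}{\rho_{obj}}\right)
Substituting knowns: 417.26 = 65.3·9.81·(1 − 1025/rho_obj)
Solving for rho_obj: rho_obj = 1025/(1 − 417.26/(65.3·9.81)) = 2940 kg/m³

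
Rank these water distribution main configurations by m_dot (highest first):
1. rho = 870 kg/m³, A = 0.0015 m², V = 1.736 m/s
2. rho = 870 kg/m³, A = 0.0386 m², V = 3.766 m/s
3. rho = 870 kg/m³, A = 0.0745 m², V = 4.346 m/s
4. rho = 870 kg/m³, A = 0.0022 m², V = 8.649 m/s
Case 1: m_dot = 2.265 kg/s
Case 2: m_dot = 126.5 kg/s
Case 3: m_dot = 281.7 kg/s
Case 4: m_dot = 16.55 kg/s
Ranking (highest first): 3, 2, 4, 1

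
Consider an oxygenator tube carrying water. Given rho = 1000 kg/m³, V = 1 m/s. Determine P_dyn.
Formula: P_{dyn} = \frac{1}{2} \rho V^2
P_dyn = 0.5·1000·1²/1000 = 0.5 kPa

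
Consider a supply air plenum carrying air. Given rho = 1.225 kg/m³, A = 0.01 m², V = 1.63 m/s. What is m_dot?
Formula: \dot{m} = \rho A V
m_dot = 1.225·0.01·1.63 = 0.01997 kg/s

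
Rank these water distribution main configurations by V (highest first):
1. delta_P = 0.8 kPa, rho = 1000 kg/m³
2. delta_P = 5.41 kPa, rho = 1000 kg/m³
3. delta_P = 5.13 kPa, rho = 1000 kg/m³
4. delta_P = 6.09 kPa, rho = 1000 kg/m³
Case 1: V = 1.265 m/s
Case 2: V = 3.289 m/s
Case 3: V = 3.203 m/s
Case 4: V = 3.49 m/s
Ranking (highest first): 4, 2, 3, 1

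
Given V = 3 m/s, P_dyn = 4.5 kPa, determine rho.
Formula: P_{dyn} = \frac{1}{2} \rho V^2
Substituting knowns: 4.5 = 0.5·rho·3²/1000
Solving for rho: rho = 2·(4.5·1000)/3² = 1000 kg/m³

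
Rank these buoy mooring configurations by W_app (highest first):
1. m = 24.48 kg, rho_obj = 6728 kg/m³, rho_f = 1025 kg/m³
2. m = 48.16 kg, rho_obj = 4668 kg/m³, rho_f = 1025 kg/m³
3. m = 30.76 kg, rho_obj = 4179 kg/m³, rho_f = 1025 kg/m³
Case 1: W_app = 203.6 N
Case 2: W_app = 368.7 N
Case 3: W_app = 227.7 N
Ranking (highest first): 2, 3, 1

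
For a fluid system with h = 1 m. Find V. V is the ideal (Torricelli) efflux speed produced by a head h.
Formula: V = \sqrt{2 g h}
V = √(2·9.81·1) = 4.429 m/s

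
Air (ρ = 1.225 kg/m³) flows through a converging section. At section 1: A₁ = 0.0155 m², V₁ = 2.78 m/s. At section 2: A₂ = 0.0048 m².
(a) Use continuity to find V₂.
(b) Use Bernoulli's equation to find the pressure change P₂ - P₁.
(a) Continuity: A₁V₁=A₂V₂ -> V₂=A₁V₁/A₂=0.0155*2.78/0.0048=8.98 m/s
(b) Bernoulli: P₂-P₁=0.5*rho*(V₁^2-V₂^2)/1000=0.5*1.225*(2.78^2-8.98^2)/1000=-0.04466 kPa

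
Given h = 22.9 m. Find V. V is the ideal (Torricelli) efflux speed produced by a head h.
Formula: V = \sqrt{2 g h}
V = √(2·9.81·22.9) = 21.2 m/s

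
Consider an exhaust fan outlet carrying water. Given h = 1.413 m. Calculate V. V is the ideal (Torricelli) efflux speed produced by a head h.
Formula: V = \sqrt{2 g h}
V = √(2·9.81·1.413) = 5.265 m/s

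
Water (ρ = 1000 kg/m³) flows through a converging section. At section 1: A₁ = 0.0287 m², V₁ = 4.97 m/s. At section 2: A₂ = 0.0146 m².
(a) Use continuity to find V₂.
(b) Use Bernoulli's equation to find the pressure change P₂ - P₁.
(a) Continuity: A₁V₁=A₂V₂ -> V₂=A₁V₁/A₂=0.0287*4.97/0.0146=9.77 m/s
(b) Bernoulli: P₂-P₁=0.5*rho*(V₁^2-V₂^2)/1000=0.5*1000*(4.97^2-9.77^2)/1000=-35.38 kPa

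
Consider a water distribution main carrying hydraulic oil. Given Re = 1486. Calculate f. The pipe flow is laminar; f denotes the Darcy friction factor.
Formula: f = \frac{64}{Re}
f = 64/1486 = 0.04307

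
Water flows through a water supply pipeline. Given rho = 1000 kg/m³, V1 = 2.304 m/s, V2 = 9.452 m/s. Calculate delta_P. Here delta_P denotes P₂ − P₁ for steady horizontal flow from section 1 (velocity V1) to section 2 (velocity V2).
Formula: \Delta P = \frac{1}{2} \rho (V_1^2 - V_2^2)
delta_P = 0.5·1000·(2.304² − 9.452²)/1000 = -42.02 kPa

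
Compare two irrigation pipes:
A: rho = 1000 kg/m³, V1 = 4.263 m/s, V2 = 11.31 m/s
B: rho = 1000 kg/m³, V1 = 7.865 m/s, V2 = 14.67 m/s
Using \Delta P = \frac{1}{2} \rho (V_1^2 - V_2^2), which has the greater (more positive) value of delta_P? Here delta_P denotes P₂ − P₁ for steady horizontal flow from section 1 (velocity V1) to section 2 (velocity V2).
delta_P(A) = -54.87 kPa, delta_P(B) = -76.68 kPa. Answer: A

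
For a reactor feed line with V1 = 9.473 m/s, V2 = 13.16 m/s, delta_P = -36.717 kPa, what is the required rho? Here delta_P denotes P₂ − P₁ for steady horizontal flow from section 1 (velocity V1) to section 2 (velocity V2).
Formula: \Delta P = \frac{1}{2} \rho (V_1^2 - V_2^2)
Substituting knowns: -36.717 = 0.5·rho·(9.473² − 13.16²)/1000
Solving for rho: rho = 2·(-36.717·1000)/(9.473² − 13.16²) = 880 kg/m³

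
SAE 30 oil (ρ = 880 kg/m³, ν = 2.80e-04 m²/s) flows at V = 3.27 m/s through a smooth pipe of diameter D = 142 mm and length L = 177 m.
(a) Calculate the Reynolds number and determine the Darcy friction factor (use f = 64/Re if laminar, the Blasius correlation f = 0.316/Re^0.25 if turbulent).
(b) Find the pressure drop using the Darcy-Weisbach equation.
(a) Re = V·D/ν = 3.27·0.142/2.80e-04 = 1658.4 → laminar (Re < 2300); f = 64/Re = 64/1658.4 = 0.038591
(b) Darcy-Weisbach: ΔP = f·(L/D)·½ρV²/1000 = 0.038591·(177/0.142)·½·880·3.27²/1000 = 226.3 kPa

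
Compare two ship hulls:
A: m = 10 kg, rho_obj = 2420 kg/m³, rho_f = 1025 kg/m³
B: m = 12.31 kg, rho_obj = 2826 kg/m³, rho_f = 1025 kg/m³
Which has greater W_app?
W_app(A) = 56.55 N, W_app(B) = 76.96 N. Answer: B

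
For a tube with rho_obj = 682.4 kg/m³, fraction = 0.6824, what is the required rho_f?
Formula: f_{sub} = \frac{\rho_{obj}}{\rho_f}
Substituting knowns: 0.6824 = 682.4/rho_f
Solving for rho_f: rho_f = 682.4/0.6824 = 1000 kg/m³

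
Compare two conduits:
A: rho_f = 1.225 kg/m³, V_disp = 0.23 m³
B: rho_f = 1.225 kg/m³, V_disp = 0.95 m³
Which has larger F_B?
F_B(A) = 2.764 N, F_B(B) = 11.42 N. Answer: B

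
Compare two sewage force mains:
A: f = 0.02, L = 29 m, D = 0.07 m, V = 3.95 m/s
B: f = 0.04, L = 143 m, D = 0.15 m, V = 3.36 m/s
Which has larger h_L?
h_L(A) = 6.589 m, h_L(B) = 21.94 m. Answer: B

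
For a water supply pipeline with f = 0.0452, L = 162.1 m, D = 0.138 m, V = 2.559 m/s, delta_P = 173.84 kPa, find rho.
Formula: \Delta P = f \frac{L}{D} \frac{\rho V^2}{2}
Substituting knowns: 173.84 = 0.0452·(162.1/0.138)·0.5·rho·2.559²/1000
Solving for rho: rho = (173.84·1000)/(0.0452·(162.1/0.138)·0.5·2.559²) = 1000 kg/m³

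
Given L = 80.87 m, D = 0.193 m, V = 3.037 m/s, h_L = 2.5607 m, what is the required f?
Formula: h_L = f \frac{L}{D} \frac{V^2}{2g}
Substituting knowns: 2.5607 = f·(80.87/0.193)·3.037²/(2·9.81)
Solving for f: f = 2.5607·2·9.81/((80.87/0.193)·3.037²) = 0.013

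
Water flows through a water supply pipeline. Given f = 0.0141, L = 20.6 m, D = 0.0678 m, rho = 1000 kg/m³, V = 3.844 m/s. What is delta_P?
Formula: \Delta P = f \frac{L}{D} \frac{\rho V^2}{2}
delta_P = 0.0141·(20.6/0.0678)·0.5·1000·3.844²/1000 = 31.65 kPa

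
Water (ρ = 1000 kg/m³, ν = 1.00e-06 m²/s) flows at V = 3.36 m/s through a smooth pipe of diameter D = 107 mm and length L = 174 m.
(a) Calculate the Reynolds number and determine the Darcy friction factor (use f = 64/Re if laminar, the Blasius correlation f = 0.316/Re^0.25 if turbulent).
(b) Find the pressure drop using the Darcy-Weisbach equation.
(a) Re = V·D/ν = 3.36·0.107/1.00e-06 = 359520 → turbulent (Re > 4000); f = 0.316/Re^0.25 = 0.316/359520^0.25 = 0.012905 (Blasius is strictly valid for Re ≲ 1e5; used here as the smooth-pipe estimate the problem specifies)
(b) Darcy-Weisbach: ΔP = f·(L/D)·½ρV²/1000 = 0.012905·(174/0.107)·½·1000·3.36²/1000 = 118.5 kPa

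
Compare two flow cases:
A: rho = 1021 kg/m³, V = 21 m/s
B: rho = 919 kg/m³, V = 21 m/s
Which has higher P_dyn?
P_dyn(A) = 225.1 kPa, P_dyn(B) = 202.6 kPa. Answer: A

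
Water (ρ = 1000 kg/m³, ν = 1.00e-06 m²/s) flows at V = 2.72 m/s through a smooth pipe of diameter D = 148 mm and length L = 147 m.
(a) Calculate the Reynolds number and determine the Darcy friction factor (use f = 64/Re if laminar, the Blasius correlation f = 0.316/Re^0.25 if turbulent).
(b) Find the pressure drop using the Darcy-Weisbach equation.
(a) Re = V·D/ν = 2.72·0.148/1.00e-06 = 402560 → turbulent (Re > 4000); f = 0.316/Re^0.25 = 0.316/402560^0.25 = 0.012545 (Blasius is strictly valid for Re ≲ 1e5; used here as the smooth-pipe estimate the problem specifies)
(b) Darcy-Weisbach: ΔP = f·(L/D)·½ρV²/1000 = 0.012545·(147/0.148)·½·1000·2.72²/1000 = 46.09 kPa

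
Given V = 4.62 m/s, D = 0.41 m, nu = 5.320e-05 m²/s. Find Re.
Formula: Re = \frac{V D}{\nu}
Re = 4.62·0.41/5.320e-05 = 35605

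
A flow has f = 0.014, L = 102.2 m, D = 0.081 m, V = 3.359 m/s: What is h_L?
Formula: h_L = f \frac{L}{D} \frac{V^2}{2g}
h_L = 0.014·(102.2/0.081)·3.359²/(2·9.81) = 10.16 m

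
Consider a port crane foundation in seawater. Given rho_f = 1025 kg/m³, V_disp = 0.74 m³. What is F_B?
Formula: F_B = \rho_f g V_{disp}
F_B = 1025·9.81·0.74 = 7441 N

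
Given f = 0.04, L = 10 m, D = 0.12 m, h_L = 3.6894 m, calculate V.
Formula: h_L = f \frac{L}{D} \frac{V^2}{2g}
Substituting knowns: 3.6894 = 0.04·(10/0.12)·V²/(2·9.81)
Solving for V: V = √(3.6894·2·9.81/(0.04·(10/0.12))) = 4.66 m/s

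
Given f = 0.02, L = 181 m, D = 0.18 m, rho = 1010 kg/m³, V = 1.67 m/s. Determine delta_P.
Formula: \Delta P = f \frac{L}{D} \frac{\rho V^2}{2}
delta_P = 0.02·(181/0.18)·0.5·1010·1.67²/1000 = 28.32 kPa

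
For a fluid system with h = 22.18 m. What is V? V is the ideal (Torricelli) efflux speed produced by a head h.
Formula: V = \sqrt{2 g h}
V = √(2·9.81·22.18) = 20.86 m/s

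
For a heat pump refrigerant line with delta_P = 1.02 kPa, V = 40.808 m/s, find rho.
Formula: V = \sqrt{\frac{2 \Delta P}{\rho}}
Substituting knowns: 40.808 = √(2·(1.02·1000)/rho)
Solving for rho: rho = 2·(1.02·1000)/40.808² = 1.225 kg/m³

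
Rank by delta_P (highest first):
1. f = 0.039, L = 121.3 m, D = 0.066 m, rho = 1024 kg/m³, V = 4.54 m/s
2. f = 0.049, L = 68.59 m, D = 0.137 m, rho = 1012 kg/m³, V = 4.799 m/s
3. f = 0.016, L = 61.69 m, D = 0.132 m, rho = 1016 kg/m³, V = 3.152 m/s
Case 1: delta_P = 756.4 kPa
Case 2: delta_P = 285.9 kPa
Case 3: delta_P = 37.74 kPa
Ranking (highest first): 1, 2, 3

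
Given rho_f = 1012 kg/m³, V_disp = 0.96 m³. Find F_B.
Formula: F_B = \rho_f g V_{disp}
F_B = 1012·9.81·0.96 = 9531 N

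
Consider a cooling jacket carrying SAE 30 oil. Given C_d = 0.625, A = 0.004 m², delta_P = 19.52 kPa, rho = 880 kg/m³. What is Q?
Formula: Q = C_d A \sqrt{\frac{2 \Delta P}{\rho}}
Q = 0.625·0.004·√(2·(19.52·1000)/880)·1000 = 16.65 L/s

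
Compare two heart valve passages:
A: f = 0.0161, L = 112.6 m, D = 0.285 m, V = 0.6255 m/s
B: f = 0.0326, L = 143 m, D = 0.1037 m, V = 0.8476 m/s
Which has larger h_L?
h_L(A) = 0.1268 m, h_L(B) = 1.646 m. Answer: B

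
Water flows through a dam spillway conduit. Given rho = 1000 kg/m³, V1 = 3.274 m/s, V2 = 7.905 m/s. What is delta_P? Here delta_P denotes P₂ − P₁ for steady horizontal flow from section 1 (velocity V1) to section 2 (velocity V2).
Formula: \Delta P = \frac{1}{2} \rho (V_1^2 - V_2^2)
delta_P = 0.5·1000·(3.274² − 7.905²)/1000 = -25.88 kPa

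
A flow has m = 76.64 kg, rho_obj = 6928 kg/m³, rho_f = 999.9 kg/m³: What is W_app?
Formula: W_{app} = mg\left(1 - \frac{\rho_f}{\rho_{obj}}\right)
W_app = 76.64·9.81·(1 − 999.9/6928) = 643.3 N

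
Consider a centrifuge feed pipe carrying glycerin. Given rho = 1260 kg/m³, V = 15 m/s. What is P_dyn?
Formula: P_{dyn} = \frac{1}{2} \rho V^2
P_dyn = 0.5·1260·15²/1000 = 141.8 kPa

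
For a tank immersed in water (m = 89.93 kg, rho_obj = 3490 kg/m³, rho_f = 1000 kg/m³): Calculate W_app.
Formula: W_{app} = mg\left(1 - \frac{\rho_f}{\rho_{obj}}\right)
W_app = 89.93·9.81·(1 − 1000/3490) = 629.4 N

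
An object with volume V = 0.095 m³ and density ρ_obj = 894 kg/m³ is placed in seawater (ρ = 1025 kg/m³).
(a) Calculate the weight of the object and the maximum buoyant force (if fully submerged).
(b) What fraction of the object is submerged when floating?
(a) W=rho_obj*g*V=894*9.81*0.095=833.2 N; F_B(max)=rho*g*V=1025*9.81*0.095=955.2 N
(b) Floating fraction=rho_obj/rho=894/1025=0.872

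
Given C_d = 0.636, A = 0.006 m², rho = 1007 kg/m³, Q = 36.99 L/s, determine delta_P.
Formula: Q = C_d A \sqrt{\frac{2 \Delta P}{\rho}}
Substituting knowns: 36.99 = 0.636·0.006·√(2·(delta_P·1000)/1007)·1000
Solving for delta_P: delta_P = ((36.99/1000)/(0.636·0.006))²·1007/2/1000 = 47.31 kPa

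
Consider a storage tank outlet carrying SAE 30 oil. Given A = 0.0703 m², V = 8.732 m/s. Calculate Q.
Formula: Q = A V
Q = 0.0703·8.732·1000 = 613.9 L/s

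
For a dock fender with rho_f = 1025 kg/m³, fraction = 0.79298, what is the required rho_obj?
Formula: f_{sub} = \frac{\rho_{obj}}{\rho_f}
Substituting knowns: 0.79298 = rho_obj/1025
Solving for rho_obj: rho_obj = 0.79298·1025 = 812.8 kg/m³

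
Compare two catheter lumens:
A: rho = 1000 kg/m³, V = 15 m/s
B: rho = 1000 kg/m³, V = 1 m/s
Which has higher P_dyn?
P_dyn(A) = 112.5 kPa, P_dyn(B) = 0.5 kPa. Answer: A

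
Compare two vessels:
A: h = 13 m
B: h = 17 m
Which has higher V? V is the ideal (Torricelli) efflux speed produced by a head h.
V(A) = 15.97 m/s, V(B) = 18.26 m/s. Answer: B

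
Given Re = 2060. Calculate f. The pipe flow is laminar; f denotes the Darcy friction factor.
Formula: f = \frac{64}{Re}
f = 64/2060 = 0.03107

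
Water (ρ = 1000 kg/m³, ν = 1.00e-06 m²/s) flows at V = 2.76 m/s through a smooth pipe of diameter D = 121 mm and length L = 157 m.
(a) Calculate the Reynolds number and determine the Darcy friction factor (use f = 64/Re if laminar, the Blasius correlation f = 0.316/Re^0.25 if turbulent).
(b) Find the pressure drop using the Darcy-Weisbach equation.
(a) Re = V·D/ν = 2.76·0.121/1.00e-06 = 333960 → turbulent (Re > 4000); f = 0.316/Re^0.25 = 0.316/333960^0.25 = 0.013145 (Blasius is strictly valid for Re ≲ 1e5; used here as the smooth-pipe estimate the problem specifies)
(b) Darcy-Weisbach: ΔP = f·(L/D)·½ρV²/1000 = 0.013145·(157/0.121)·½·1000·2.76²/1000 = 64.96 kPa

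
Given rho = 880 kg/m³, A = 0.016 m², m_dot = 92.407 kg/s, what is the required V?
Formula: \dot{m} = \rho A V
Substituting knowns: 92.407 = 880·0.016·V
Solving for V: V = 92.407/(880·0.016) = 6.563 m/s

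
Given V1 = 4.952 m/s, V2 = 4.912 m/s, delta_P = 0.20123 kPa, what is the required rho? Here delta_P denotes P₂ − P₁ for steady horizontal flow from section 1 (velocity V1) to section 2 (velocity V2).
Formula: \Delta P = \frac{1}{2} \rho (V_1^2 - V_2^2)
Substituting knowns: 0.20123 = 0.5·rho·(4.952² − 4.912²)/1000
Solving for rho: rho = 2·(0.20123·1000)/(4.952² − 4.912²) = 1020 kg/m³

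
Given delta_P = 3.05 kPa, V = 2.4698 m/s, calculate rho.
Formula: V = \sqrt{\frac{2 \Delta P}{\rho}}
Substituting knowns: 2.4698 = √(2·(3.05·1000)/rho)
Solving for rho: rho = 2·(3.05·1000)/2.4698² = 1000 kg/m³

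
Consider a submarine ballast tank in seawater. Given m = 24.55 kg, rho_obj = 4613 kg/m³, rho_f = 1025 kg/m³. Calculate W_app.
Formula: W_{app} = mg\left(1 - \frac{\rho_f}{\rho_{obj}}\right)
W_app = 24.55·9.81·(1 − 1025/4613) = 187.3 N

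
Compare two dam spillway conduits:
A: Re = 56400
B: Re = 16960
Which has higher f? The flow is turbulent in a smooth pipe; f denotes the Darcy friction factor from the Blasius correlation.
f(A) = 0.02051, f(B) = 0.02769. Answer: B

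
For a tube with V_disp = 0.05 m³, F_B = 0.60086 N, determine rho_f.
Formula: F_B = \rho_f g V_{disp}
Substituting knowns: 0.60086 = rho_f·9.81·0.05
Solving for rho_f: rho_f = 0.60086/(9.81·0.05) = 1.225 kg/m³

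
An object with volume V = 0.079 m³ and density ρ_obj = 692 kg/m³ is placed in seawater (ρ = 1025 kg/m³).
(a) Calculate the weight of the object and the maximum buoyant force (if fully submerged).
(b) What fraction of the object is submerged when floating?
(a) W=rho_obj*g*V=692*9.81*0.079=536.3 N; F_B(max)=rho*g*V=1025*9.81*0.079=794.4 N
(b) Floating fraction=rho_obj/rho=692/1025=0.675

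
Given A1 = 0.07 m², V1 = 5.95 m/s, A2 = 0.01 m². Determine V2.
Formula: V_2 = \frac{A_1 V_1}{A_2}
V2 = 0.07·5.95/0.01 = 41.65 m/s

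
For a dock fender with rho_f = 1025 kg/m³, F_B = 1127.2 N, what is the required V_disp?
Formula: F_B = \rho_f g V_{disp}
Substituting knowns: 1127.2 = 1025·9.81·V_disp
Solving for V_disp: V_disp = 1127.2/(1025·9.81) = 0.1121 m³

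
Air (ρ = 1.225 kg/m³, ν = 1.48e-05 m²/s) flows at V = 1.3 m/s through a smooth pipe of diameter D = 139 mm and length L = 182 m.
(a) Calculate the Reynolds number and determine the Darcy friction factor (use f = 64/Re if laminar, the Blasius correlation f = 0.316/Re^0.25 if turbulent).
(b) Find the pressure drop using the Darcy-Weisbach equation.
(a) Re = V·D/ν = 1.3·0.139/1.48e-05 = 12209 → turbulent (Re > 4000); f = 0.316/Re^0.25 = 0.316/12209^0.25 = 0.030062
(b) Darcy-Weisbach: ΔP = f·(L/D)·½ρV²/1000 = 0.030062·(182/0.139)·½·1.225·1.3²/1000 = 0.04074 kPa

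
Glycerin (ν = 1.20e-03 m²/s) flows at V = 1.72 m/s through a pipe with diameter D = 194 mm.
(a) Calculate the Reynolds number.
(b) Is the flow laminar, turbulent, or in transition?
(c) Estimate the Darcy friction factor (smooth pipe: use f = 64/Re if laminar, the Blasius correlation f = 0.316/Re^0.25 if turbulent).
(a) Re = V·D/ν = 1.72·0.194/1.20e-03 = 278.07
(b) Flow regime: laminar (Re < 2300)
(c) Friction factor: f = 64/Re = 64/278.07 = 0.2302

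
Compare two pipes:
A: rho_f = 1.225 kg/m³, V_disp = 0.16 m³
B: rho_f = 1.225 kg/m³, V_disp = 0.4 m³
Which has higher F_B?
F_B(A) = 1.923 N, F_B(B) = 4.807 N. Answer: B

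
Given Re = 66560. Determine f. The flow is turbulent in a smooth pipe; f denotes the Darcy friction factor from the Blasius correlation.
Formula: f = \frac{0.316}{Re^{0.25}}
f = 0.316/66560^0.25 = 0.01967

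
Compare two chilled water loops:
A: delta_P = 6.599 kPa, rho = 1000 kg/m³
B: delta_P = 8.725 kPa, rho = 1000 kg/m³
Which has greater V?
V(A) = 3.633 m/s, V(B) = 4.177 m/s. Answer: B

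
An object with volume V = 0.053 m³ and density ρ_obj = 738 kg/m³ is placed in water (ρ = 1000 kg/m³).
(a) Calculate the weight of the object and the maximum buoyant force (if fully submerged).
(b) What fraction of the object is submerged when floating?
(a) W=rho_obj*g*V=738*9.81*0.053=383.7 N; F_B(max)=rho*g*V=1000*9.81*0.053=519.9 N
(b) Floating fraction=rho_obj/rho=738/1000=0.738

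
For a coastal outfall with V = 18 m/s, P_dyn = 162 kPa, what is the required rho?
Formula: P_{dyn} = \frac{1}{2} \rho V^2
Substituting knowns: 162 = 0.5·rho·18²/1000
Solving for rho: rho = 2·(162·1000)/18² = 1000 kg/m³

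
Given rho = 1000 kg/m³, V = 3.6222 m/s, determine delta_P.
Formula: V = \sqrt{\frac{2 \Delta P}{\rho}}
Substituting knowns: 3.6222 = √(2·(delta_P·1000)/1000)
Solving for delta_P: delta_P = 3.6222²·1000/2/1000 = 6.56 kPa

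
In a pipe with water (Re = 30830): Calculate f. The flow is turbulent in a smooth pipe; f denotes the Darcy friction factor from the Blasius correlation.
Formula: f = \frac{0.316}{Re^{0.25}}
f = 0.316/30830^0.25 = 0.02385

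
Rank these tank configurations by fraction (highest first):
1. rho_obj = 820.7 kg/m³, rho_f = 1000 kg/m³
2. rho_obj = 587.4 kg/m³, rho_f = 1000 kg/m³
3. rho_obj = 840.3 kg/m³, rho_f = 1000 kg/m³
Case 1: fraction = 0.8207
Case 2: fraction = 0.5874
Case 3: fraction = 0.8403
Ranking (highest first): 3, 1, 2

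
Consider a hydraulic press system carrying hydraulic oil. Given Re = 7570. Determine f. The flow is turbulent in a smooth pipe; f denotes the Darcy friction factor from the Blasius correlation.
Formula: f = \frac{0.316}{Re^{0.25}}
f = 0.316/7570^0.25 = 0.03388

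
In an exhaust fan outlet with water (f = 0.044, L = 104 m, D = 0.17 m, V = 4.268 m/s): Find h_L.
Formula: h_L = f \frac{L}{D} \frac{V^2}{2g}
h_L = 0.044·(104/0.17)·4.268²/(2·9.81) = 24.99 m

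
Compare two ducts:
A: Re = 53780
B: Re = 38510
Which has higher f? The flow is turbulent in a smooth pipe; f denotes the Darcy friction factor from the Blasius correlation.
f(A) = 0.02075, f(B) = 0.02256. Answer: B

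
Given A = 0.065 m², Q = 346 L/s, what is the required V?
Formula: Q = A V
Substituting knowns: 346 = 0.065·V·1000
Solving for V: V = (346/1000)/0.065 = 5.323 m/s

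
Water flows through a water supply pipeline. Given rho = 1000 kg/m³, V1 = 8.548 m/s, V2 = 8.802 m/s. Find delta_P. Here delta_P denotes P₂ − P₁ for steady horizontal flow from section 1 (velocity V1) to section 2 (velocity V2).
Formula: \Delta P = \frac{1}{2} \rho (V_1^2 - V_2^2)
delta_P = 0.5·1000·(8.548² − 8.802²)/1000 = -2.203 kPa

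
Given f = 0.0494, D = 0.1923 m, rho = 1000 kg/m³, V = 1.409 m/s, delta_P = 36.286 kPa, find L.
Formula: \Delta P = f \frac{L}{D} \frac{\rho V^2}{2}
Substituting knowns: 36.286 = 0.0494·(L/0.1923)·0.5·1000·1.409²/1000
Solving for L: L = (36.286·1000)·0.1923/(0.0494·0.5·1000·1.409²) = 142.3 m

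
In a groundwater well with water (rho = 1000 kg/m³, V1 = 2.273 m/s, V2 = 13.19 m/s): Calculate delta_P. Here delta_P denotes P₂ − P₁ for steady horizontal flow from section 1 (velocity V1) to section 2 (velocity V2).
Formula: \Delta P = \frac{1}{2} \rho (V_1^2 - V_2^2)
delta_P = 0.5·1000·(2.273² − 13.19²)/1000 = -84.4 kPa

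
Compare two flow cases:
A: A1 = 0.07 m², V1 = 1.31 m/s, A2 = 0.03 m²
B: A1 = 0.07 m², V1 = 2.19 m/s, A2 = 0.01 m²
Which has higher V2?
V2(A) = 3.057 m/s, V2(B) = 15.33 m/s. Answer: B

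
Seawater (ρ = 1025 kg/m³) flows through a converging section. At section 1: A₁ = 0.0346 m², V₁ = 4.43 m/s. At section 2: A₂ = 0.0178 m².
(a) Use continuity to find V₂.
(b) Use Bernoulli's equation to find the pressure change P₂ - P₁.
(a) Continuity: A₁V₁=A₂V₂ -> V₂=A₁V₁/A₂=0.0346*4.43/0.0178=8.61 m/s
(b) Bernoulli: P₂-P₁=0.5*rho*(V₁^2-V₂^2)/1000=0.5*1025*(4.43^2-8.61^2)/1000=-27.93 kPa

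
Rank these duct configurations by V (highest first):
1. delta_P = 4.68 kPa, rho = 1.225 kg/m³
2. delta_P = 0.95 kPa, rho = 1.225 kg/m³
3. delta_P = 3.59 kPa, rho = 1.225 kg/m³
Case 1: V = 87.41 m/s
Case 2: V = 39.38 m/s
Case 3: V = 76.56 m/s
Ranking (highest first): 1, 3, 2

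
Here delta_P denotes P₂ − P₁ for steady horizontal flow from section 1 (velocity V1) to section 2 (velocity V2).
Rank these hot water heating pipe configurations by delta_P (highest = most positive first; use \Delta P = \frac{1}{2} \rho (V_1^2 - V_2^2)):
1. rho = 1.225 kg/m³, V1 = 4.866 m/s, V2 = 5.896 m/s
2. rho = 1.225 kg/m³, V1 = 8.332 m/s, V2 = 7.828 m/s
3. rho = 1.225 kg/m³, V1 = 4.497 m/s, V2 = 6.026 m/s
Case 1: delta_P = -0.006789 kPa
Case 2: delta_P = 0.004989 kPa
Case 3: delta_P = -0.009855 kPa
Ranking (highest first): 2, 1, 3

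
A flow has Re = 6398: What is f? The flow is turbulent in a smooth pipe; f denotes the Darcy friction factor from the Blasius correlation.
Formula: f = \frac{0.316}{Re^{0.25}}
f = 0.316/6398^0.25 = 0.03533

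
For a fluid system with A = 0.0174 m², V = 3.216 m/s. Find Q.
Formula: Q = A V
Q = 0.0174·3.216·1000 = 55.96 L/s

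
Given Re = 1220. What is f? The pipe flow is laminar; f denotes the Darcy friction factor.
Formula: f = \frac{64}{Re}
f = 64/1220 = 0.05246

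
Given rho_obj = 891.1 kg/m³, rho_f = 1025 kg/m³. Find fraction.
Formula: f_{sub} = \frac{\rho_{obj}}{\rho_f}
fraction = 891.1/1025 = 0.8694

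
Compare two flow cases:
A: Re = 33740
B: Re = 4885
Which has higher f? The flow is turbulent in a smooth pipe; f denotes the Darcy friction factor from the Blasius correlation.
f(A) = 0.02332, f(B) = 0.0378. Answer: B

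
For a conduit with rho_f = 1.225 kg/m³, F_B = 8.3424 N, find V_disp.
Formula: F_B = \rho_f g V_{disp}
Substituting knowns: 8.3424 = 1.225·9.81·V_disp
Solving for V_disp: V_disp = 8.3424/(1.225·9.81) = 0.6942 m³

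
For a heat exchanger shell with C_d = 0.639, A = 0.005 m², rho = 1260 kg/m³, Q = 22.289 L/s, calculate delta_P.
Formula: Q = C_d A \sqrt{\frac{2 \Delta P}{\rho}}
Substituting knowns: 22.289 = 0.639·0.005·√(2·(delta_P·1000)/1260)·1000
Solving for delta_P: delta_P = ((22.289/1000)/(0.639·0.005))²·1260/2/1000 = 30.66 kPa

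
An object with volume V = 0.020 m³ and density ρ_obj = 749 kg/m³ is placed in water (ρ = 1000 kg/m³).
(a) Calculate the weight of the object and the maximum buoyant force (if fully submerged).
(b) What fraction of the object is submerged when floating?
(a) W=rho_obj*g*V=749*9.81*0.020=147.0 N; F_B(max)=rho*g*V=1000*9.81*0.020=196.2 N
(b) Floating fraction=rho_obj/rho=749/1000=0.749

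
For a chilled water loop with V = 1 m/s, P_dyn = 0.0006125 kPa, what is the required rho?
Formula: P_{dyn} = \frac{1}{2} \rho V^2
Substituting knowns: 0.0006125 = 0.5·rho·1²/1000
Solving for rho: rho = 2·(0.0006125·1000)/1² = 1.225 kg/m³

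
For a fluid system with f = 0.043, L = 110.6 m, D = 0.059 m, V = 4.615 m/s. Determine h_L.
Formula: h_L = f \frac{L}{D} \frac{V^2}{2g}
h_L = 0.043·(110.6/0.059)·4.615²/(2·9.81) = 87.5 m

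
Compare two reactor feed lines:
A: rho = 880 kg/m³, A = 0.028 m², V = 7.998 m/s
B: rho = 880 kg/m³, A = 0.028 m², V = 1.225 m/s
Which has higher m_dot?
m_dot(A) = 197.1 kg/s, m_dot(B) = 30.18 kg/s. Answer: A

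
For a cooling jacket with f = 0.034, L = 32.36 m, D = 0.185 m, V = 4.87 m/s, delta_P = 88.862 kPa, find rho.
Formula: \Delta P = f \frac{L}{D} \frac{\rho V^2}{2}
Substituting knowns: 88.862 = 0.034·(32.36/0.185)·0.5·rho·4.87²/1000
Solving for rho: rho = (88.862·1000)/(0.034·(32.36/0.185)·0.5·4.87²) = 1260 kg/m³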